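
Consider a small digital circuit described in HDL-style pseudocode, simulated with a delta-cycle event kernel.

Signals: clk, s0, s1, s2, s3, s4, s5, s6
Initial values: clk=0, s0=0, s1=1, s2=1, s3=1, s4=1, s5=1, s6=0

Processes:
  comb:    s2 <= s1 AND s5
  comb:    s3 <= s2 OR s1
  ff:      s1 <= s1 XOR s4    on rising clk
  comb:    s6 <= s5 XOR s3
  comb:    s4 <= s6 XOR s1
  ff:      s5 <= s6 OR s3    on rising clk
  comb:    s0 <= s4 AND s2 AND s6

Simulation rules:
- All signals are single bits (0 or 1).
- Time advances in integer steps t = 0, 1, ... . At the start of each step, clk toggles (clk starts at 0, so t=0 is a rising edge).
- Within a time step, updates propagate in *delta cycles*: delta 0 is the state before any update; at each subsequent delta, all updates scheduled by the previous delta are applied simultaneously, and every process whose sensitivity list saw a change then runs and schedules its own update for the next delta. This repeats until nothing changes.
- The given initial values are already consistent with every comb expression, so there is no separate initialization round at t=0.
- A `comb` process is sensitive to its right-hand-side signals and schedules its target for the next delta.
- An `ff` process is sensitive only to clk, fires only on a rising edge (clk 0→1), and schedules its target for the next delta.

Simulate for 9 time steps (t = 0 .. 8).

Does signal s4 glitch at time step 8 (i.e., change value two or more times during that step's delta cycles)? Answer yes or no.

yes

[bits: s2,s6,s0,s5,s1,s4,clk,s3]
t=0: Δ0=10011101 Δ1=10011111 Δ2=10010111 Δ3=00010011 Δ4=00010010 Δ5=01010010 Δ6=01010110 | 6Δ
t=1: Δ0=01010110 Δ1=01010100 | 1Δ
t=2: Δ0=01010100 Δ1=01010110 Δ2=01011110 Δ3=11011011 Δ4=10011011 Δ5=10011111 | 5Δ
t=3: Δ0=10011111 Δ1=10011101 | 1Δ
t=4: Δ0=10011101 Δ1=10011111 Δ2=10010111 Δ3=00010011 Δ4=00010010 Δ5=01010010 Δ6=01010110 | 6Δ
t=5: Δ0=01010110 Δ1=01010100 | 1Δ
t=6: Δ0=01010100 Δ1=01010110 Δ2=01011110 Δ3=11011011 Δ4=10011011 Δ5=10011111 | 5Δ
t=7: Δ0=10011111 Δ1=10011101 | 1Δ
t=8: Δ0=10011101 Δ1=10011111 Δ2=10010111 Δ3=00010011 Δ4=00010010 Δ5=01010010 Δ6=01010110 | 6Δ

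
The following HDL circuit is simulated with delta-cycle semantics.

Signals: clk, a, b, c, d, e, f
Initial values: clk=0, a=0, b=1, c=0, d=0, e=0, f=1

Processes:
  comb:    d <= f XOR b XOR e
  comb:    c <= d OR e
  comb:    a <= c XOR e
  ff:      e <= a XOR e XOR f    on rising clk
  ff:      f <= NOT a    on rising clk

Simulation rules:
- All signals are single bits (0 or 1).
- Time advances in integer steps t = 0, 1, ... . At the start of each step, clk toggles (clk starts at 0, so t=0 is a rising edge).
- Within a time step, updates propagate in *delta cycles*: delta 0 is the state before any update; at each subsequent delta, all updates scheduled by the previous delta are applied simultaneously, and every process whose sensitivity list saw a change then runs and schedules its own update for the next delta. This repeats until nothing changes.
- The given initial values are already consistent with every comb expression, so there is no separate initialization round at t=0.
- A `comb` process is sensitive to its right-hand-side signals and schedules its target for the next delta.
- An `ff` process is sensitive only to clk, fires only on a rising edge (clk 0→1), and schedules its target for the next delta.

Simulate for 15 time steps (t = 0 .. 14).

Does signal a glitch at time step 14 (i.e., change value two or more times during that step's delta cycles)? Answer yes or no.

[bits: a,c,d,e,b,f,clk]
t=0: Δ0=0000110 Δ1=0000111 Δ2=0001111 Δ3=1111111 Δ4=0111111 | 4Δ
t=1: Δ0=0111111 Δ1=0111110 | 1Δ
t=2: Δ0=0111110 Δ1=0111111 Δ2=0110111 Δ3=1100111 Δ4=1000111 Δ5=0000111 | 5Δ
t=3: Δ0=0000111 Δ1=0000110 | 1Δ
t=4: Δ0=0000110 Δ1=0000111 Δ2=0001111 Δ3=1111111 Δ4=0111111 | 4Δ
t=5: Δ0=0111111 Δ1=0111110 | 1Δ
t=6: Δ0=0111110 Δ1=0111111 Δ2=0110111 Δ3=1100111 Δ4=1000111 Δ5=0000111 | 5Δ
t=7: Δ0=0000111 Δ1=0000110 | 1Δ
t=8: Δ0=0000110 Δ1=0000111 Δ2=0001111 Δ3=1111111 Δ4=0111111 | 4Δ
t=9: Δ0=0111111 Δ1=0111110 | 1Δ
t=10: Δ0=0111110 Δ1=0111111 Δ2=0110111 Δ3=1100111 Δ4=1000111 Δ5=0000111 | 5Δ
t=11: Δ0=0000111 Δ1=0000110 | 1Δ
t=12: Δ0=0000110 Δ1=0000111 Δ2=0001111 Δ3=1111111 Δ4=0111111 | 4Δ
t=13: Δ0=0111111 Δ1=0111110 | 1Δ
t=14: Δ0=0111110 Δ1=0111111 Δ2=0110111 Δ3=1100111 Δ4=1000111 Δ5=0000111 | 5Δ

yes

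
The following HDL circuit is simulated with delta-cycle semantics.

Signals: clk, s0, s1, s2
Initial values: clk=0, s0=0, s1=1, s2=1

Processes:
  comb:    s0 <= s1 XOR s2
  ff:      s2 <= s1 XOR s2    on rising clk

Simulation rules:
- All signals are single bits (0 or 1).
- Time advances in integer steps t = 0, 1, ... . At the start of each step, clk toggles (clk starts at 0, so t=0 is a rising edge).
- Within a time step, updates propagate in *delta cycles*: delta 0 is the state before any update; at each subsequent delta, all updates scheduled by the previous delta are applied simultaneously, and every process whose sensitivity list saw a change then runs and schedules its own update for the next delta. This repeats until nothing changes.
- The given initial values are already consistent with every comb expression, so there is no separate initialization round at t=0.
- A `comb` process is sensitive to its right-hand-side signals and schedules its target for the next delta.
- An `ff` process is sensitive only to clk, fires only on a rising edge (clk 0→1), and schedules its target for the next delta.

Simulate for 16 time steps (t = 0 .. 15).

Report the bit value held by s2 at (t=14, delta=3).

t0.Δ0 clk=0 s1=1 s2=1 s0=0
t0.Δ1 clk=1 s1=1 s2=1 s0=0
t0.Δ2 clk=1 s1=1 s2=0 s0=0
t0.Δ3 clk=1 s1=1 s2=0 s0=1
t1.Δ0 clk=1 s1=1 s2=0 s0=1
t1.Δ1 clk=0 s1=1 s2=0 s0=1
t2.Δ0 clk=0 s1=1 s2=0 s0=1
t2.Δ1 clk=1 s1=1 s2=0 s0=1
t2.Δ2 clk=1 s1=1 s2=1 s0=1
t2.Δ3 clk=1 s1=1 s2=1 s0=0
t3.Δ0 clk=1 s1=1 s2=1 s0=0
t3.Δ1 clk=0 s1=1 s2=1 s0=0
t4.Δ0 clk=0 s1=1 s2=1 s0=0
t4.Δ1 clk=1 s1=1 s2=1 s0=0
t4.Δ2 clk=1 s1=1 s2=0 s0=0
t4.Δ3 clk=1 s1=1 s2=0 s0=1
t5.Δ0 clk=1 s1=1 s2=0 s0=1
t5.Δ1 clk=0 s1=1 s2=0 s0=1
t6.Δ0 clk=0 s1=1 s2=0 s0=1
t6.Δ1 clk=1 s1=1 s2=0 s0=1
t6.Δ2 clk=1 s1=1 s2=1 s0=1
t6.Δ3 clk=1 s1=1 s2=1 s0=0
t7.Δ0 clk=1 s1=1 s2=1 s0=0
t7.Δ1 clk=0 s1=1 s2=1 s0=0
t8.Δ0 clk=0 s1=1 s2=1 s0=0
t8.Δ1 clk=1 s1=1 s2=1 s0=0
t8.Δ2 clk=1 s1=1 s2=0 s0=0
t8.Δ3 clk=1 s1=1 s2=0 s0=1
t9.Δ0 clk=1 s1=1 s2=0 s0=1
t9.Δ1 clk=0 s1=1 s2=0 s0=1
t10.Δ0 clk=0 s1=1 s2=0 s0=1
t10.Δ1 clk=1 s1=1 s2=0 s0=1
t10.Δ2 clk=1 s1=1 s2=1 s0=1
t10.Δ3 clk=1 s1=1 s2=1 s0=0
t11.Δ0 clk=1 s1=1 s2=1 s0=0
t11.Δ1 clk=0 s1=1 s2=1 s0=0
t12.Δ0 clk=0 s1=1 s2=1 s0=0
t12.Δ1 clk=1 s1=1 s2=1 s0=0
t12.Δ2 clk=1 s1=1 s2=0 s0=0
t12.Δ3 clk=1 s1=1 s2=0 s0=1
t13.Δ0 clk=1 s1=1 s2=0 s0=1
t13.Δ1 clk=0 s1=1 s2=0 s0=1
t14.Δ0 clk=0 s1=1 s2=0 s0=1
t14.Δ1 clk=1 s1=1 s2=0 s0=1
t14.Δ2 clk=1 s1=1 s2=1 s0=1
t14.Δ3 clk=1 s1=1 s2=1 s0=0
t15.Δ0 clk=1 s1=1 s2=1 s0=0
t15.Δ1 clk=0 s1=1 s2=1 s0=0

1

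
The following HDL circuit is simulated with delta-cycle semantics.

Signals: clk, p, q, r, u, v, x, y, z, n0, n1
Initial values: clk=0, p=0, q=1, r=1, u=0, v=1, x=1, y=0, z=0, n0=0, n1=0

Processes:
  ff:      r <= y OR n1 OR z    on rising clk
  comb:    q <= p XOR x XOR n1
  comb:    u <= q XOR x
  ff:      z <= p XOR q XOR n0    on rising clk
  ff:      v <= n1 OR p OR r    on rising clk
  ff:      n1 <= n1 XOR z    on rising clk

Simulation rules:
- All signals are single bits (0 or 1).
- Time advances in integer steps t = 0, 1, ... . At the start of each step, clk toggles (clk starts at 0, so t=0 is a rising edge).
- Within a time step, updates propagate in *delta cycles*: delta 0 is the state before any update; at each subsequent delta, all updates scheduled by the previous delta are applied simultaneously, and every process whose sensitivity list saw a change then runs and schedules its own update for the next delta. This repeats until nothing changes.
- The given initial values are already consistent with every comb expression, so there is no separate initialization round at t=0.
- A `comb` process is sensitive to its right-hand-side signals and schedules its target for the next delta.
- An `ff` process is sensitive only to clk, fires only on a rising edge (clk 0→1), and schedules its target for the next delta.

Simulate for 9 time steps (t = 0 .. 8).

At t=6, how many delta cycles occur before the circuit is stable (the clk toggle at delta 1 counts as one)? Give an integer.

t0.Δ0 z=0 clk=0 y=0 n1=0 v=1 x=1 u=0 n0=0 p=0 q=1 r=1
t0.Δ1 z=0 clk=1 y=0 n1=0 v=1 x=1 u=0 n0=0 p=0 q=1 r=1
t0.Δ2 z=1 clk=1 y=0 n1=0 v=1 x=1 u=0 n0=0 p=0 q=1 r=0
t1.Δ0 z=1 clk=1 y=0 n1=0 v=1 x=1 u=0 n0=0 p=0 q=1 r=0
t1.Δ1 z=1 clk=0 y=0 n1=0 v=1 x=1 u=0 n0=0 p=0 q=1 r=0
t2.Δ0 z=1 clk=0 y=0 n1=0 v=1 x=1 u=0 n0=0 p=0 q=1 r=0
t2.Δ1 z=1 clk=1 y=0 n1=0 v=1 x=1 u=0 n0=0 p=0 q=1 r=0
t2.Δ2 z=1 clk=1 y=0 n1=1 v=0 x=1 u=0 n0=0 p=0 q=1 r=1
t2.Δ3 z=1 clk=1 y=0 n1=1 v=0 x=1 u=0 n0=0 p=0 q=0 r=1
t2.Δ4 z=1 clk=1 y=0 n1=1 v=0 x=1 u=1 n0=0 p=0 q=0 r=1
t3.Δ0 z=1 clk=1 y=0 n1=1 v=0 x=1 u=1 n0=0 p=0 q=0 r=1
t3.Δ1 z=1 clk=0 y=0 n1=1 v=0 x=1 u=1 n0=0 p=0 q=0 r=1
t4.Δ0 z=1 clk=0 y=0 n1=1 v=0 x=1 u=1 n0=0 p=0 q=0 r=1
t4.Δ1 z=1 clk=1 y=0 n1=1 v=0 x=1 u=1 n0=0 p=0 q=0 r=1
t4.Δ2 z=0 clk=1 y=0 n1=0 v=1 x=1 u=1 n0=0 p=0 q=0 r=1
t4.Δ3 z=0 clk=1 y=0 n1=0 v=1 x=1 u=1 n0=0 p=0 q=1 r=1
t4.Δ4 z=0 clk=1 y=0 n1=0 v=1 x=1 u=0 n0=0 p=0 q=1 r=1
t5.Δ0 z=0 clk=1 y=0 n1=0 v=1 x=1 u=0 n0=0 p=0 q=1 r=1
t5.Δ1 z=0 clk=0 y=0 n1=0 v=1 x=1 u=0 n0=0 p=0 q=1 r=1
t6.Δ0 z=0 clk=0 y=0 n1=0 v=1 x=1 u=0 n0=0 p=0 q=1 r=1
t6.Δ1 z=0 clk=1 y=0 n1=0 v=1 x=1 u=0 n0=0 p=0 q=1 r=1
t6.Δ2 z=1 clk=1 y=0 n1=0 v=1 x=1 u=0 n0=0 p=0 q=1 r=0
t7.Δ0 z=1 clk=1 y=0 n1=0 v=1 x=1 u=0 n0=0 p=0 q=1 r=0
t7.Δ1 z=1 clk=0 y=0 n1=0 v=1 x=1 u=0 n0=0 p=0 q=1 r=0
t8.Δ0 z=1 clk=0 y=0 n1=0 v=1 x=1 u=0 n0=0 p=0 q=1 r=0
t8.Δ1 z=1 clk=1 y=0 n1=0 v=1 x=1 u=0 n0=0 p=0 q=1 r=0
t8.Δ2 z=1 clk=1 y=0 n1=1 v=0 x=1 u=0 n0=0 p=0 q=1 r=1
t8.Δ3 z=1 clk=1 y=0 n1=1 v=0 x=1 u=0 n0=0 p=0 q=0 r=1
t8.Δ4 z=1 clk=1 y=0 n1=1 v=0 x=1 u=1 n0=0 p=0 q=0 r=1

2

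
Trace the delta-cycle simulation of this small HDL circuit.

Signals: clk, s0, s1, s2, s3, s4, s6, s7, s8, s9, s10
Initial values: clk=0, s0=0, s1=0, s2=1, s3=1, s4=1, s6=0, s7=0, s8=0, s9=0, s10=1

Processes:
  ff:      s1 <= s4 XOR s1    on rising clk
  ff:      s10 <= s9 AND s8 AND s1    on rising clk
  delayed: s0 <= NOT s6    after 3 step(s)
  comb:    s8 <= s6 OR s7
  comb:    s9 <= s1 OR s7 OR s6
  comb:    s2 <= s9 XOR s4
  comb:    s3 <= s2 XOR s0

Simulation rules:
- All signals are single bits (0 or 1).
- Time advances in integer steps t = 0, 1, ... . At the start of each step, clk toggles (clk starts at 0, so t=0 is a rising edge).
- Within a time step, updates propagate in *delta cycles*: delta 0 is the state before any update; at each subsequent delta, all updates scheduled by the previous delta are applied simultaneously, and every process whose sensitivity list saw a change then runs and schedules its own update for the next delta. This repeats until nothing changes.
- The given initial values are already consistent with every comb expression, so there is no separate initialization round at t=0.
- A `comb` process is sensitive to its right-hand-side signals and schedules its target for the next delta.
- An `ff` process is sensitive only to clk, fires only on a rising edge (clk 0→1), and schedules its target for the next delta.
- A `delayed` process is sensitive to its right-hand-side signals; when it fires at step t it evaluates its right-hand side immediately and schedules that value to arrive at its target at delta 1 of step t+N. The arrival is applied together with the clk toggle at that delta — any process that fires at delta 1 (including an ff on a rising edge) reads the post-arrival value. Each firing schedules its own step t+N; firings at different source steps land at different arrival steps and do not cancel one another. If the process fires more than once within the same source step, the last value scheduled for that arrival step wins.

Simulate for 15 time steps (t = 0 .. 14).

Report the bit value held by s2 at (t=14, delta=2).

t0.Δ0 s3=1 s8=0 s2=1 s6=0 s0=0 s4=1 s10=1 clk=0 s9=0 s7=0 s1=0
t0.Δ1 s3=1 s8=0 s2=1 s6=0 s0=0 s4=1 s10=1 clk=1 s9=0 s7=0 s1=0
t0.Δ2 s3=1 s8=0 s2=1 s6=0 s0=0 s4=1 s10=0 clk=1 s9=0 s7=0 s1=1
t0.Δ3 s3=1 s8=0 s2=1 s6=0 s0=0 s4=1 s10=0 clk=1 s9=1 s7=0 s1=1
t0.Δ4 s3=1 s8=0 s2=0 s6=0 s0=0 s4=1 s10=0 clk=1 s9=1 s7=0 s1=1
t0.Δ5 s3=0 s8=0 s2=0 s6=0 s0=0 s4=1 s10=0 clk=1 s9=1 s7=0 s1=1
t1.Δ0 s3=0 s8=0 s2=0 s6=0 s0=0 s4=1 s10=0 clk=1 s9=1 s7=0 s1=1
t1.Δ1 s3=0 s8=0 s2=0 s6=0 s0=0 s4=1 s10=0 clk=0 s9=1 s7=0 s1=1
t2.Δ0 s3=0 s8=0 s2=0 s6=0 s0=0 s4=1 s10=0 clk=0 s9=1 s7=0 s1=1
t2.Δ1 s3=0 s8=0 s2=0 s6=0 s0=0 s4=1 s10=0 clk=1 s9=1 s7=0 s1=1
t2.Δ2 s3=0 s8=0 s2=0 s6=0 s0=0 s4=1 s10=0 clk=1 s9=1 s7=0 s1=0
t2.Δ3 s3=0 s8=0 s2=0 s6=0 s0=0 s4=1 s10=0 clk=1 s9=0 s7=0 s1=0
t2.Δ4 s3=0 s8=0 s2=1 s6=0 s0=0 s4=1 s10=0 clk=1 s9=0 s7=0 s1=0
t2.Δ5 s3=1 s8=0 s2=1 s6=0 s0=0 s4=1 s10=0 clk=1 s9=0 s7=0 s1=0
t3.Δ0 s3=1 s8=0 s2=1 s6=0 s0=0 s4=1 s10=0 clk=1 s9=0 s7=0 s1=0
t3.Δ1 s3=1 s8=0 s2=1 s6=0 s0=0 s4=1 s10=0 clk=0 s9=0 s7=0 s1=0
t4.Δ0 s3=1 s8=0 s2=1 s6=0 s0=0 s4=1 s10=0 clk=0 s9=0 s7=0 s1=0
t4.Δ1 s3=1 s8=0 s2=1 s6=0 s0=0 s4=1 s10=0 clk=1 s9=0 s7=0 s1=0
t4.Δ2 s3=1 s8=0 s2=1 s6=0 s0=0 s4=1 s10=0 clk=1 s9=0 s7=0 s1=1
t4.Δ3 s3=1 s8=0 s2=1 s6=0 s0=0 s4=1 s10=0 clk=1 s9=1 s7=0 s1=1
t4.Δ4 s3=1 s8=0 s2=0 s6=0 s0=0 s4=1 s10=0 clk=1 s9=1 s7=0 s1=1
t4.Δ5 s3=0 s8=0 s2=0 s6=0 s0=0 s4=1 s10=0 clk=1 s9=1 s7=0 s1=1
t5.Δ0 s3=0 s8=0 s2=0 s6=0 s0=0 s4=1 s10=0 clk=1 s9=1 s7=0 s1=1
t5.Δ1 s3=0 s8=0 s2=0 s6=0 s0=0 s4=1 s10=0 clk=0 s9=1 s7=0 s1=1
t6.Δ0 s3=0 s8=0 s2=0 s6=0 s0=0 s4=1 s10=0 clk=0 s9=1 s7=0 s1=1
t6.Δ1 s3=0 s8=0 s2=0 s6=0 s0=0 s4=1 s10=0 clk=1 s9=1 s7=0 s1=1
t6.Δ2 s3=0 s8=0 s2=0 s6=0 s0=0 s4=1 s10=0 clk=1 s9=1 s7=0 s1=0
t6.Δ3 s3=0 s8=0 s2=0 s6=0 s0=0 s4=1 s10=0 clk=1 s9=0 s7=0 s1=0
t6.Δ4 s3=0 s8=0 s2=1 s6=0 s0=0 s4=1 s10=0 clk=1 s9=0 s7=0 s1=0
t6.Δ5 s3=1 s8=0 s2=1 s6=0 s0=0 s4=1 s10=0 clk=1 s9=0 s7=0 s1=0
t7.Δ0 s3=1 s8=0 s2=1 s6=0 s0=0 s4=1 s10=0 clk=1 s9=0 s7=0 s1=0
t7.Δ1 s3=1 s8=0 s2=1 s6=0 s0=0 s4=1 s10=0 clk=0 s9=0 s7=0 s1=0
t8.Δ0 s3=1 s8=0 s2=1 s6=0 s0=0 s4=1 s10=0 clk=0 s9=0 s7=0 s1=0
t8.Δ1 s3=1 s8=0 s2=1 s6=0 s0=0 s4=1 s10=0 clk=1 s9=0 s7=0 s1=0
t8.Δ2 s3=1 s8=0 s2=1 s6=0 s0=0 s4=1 s10=0 clk=1 s9=0 s7=0 s1=1
t8.Δ3 s3=1 s8=0 s2=1 s6=0 s0=0 s4=1 s10=0 clk=1 s9=1 s7=0 s1=1
t8.Δ4 s3=1 s8=0 s2=0 s6=0 s0=0 s4=1 s10=0 clk=1 s9=1 s7=0 s1=1
t8.Δ5 s3=0 s8=0 s2=0 s6=0 s0=0 s4=1 s10=0 clk=1 s9=1 s7=0 s1=1
t9.Δ0 s3=0 s8=0 s2=0 s6=0 s0=0 s4=1 s10=0 clk=1 s9=1 s7=0 s1=1
t9.Δ1 s3=0 s8=0 s2=0 s6=0 s0=0 s4=1 s10=0 clk=0 s9=1 s7=0 s1=1
t10.Δ0 s3=0 s8=0 s2=0 s6=0 s0=0 s4=1 s10=0 clk=0 s9=1 s7=0 s1=1
t10.Δ1 s3=0 s8=0 s2=0 s6=0 s0=0 s4=1 s10=0 clk=1 s9=1 s7=0 s1=1
t10.Δ2 s3=0 s8=0 s2=0 s6=0 s0=0 s4=1 s10=0 clk=1 s9=1 s7=0 s1=0
t10.Δ3 s3=0 s8=0 s2=0 s6=0 s0=0 s4=1 s10=0 clk=1 s9=0 s7=0 s1=0
t10.Δ4 s3=0 s8=0 s2=1 s6=0 s0=0 s4=1 s10=0 clk=1 s9=0 s7=0 s1=0
t10.Δ5 s3=1 s8=0 s2=1 s6=0 s0=0 s4=1 s10=0 clk=1 s9=0 s7=0 s1=0
t11.Δ0 s3=1 s8=0 s2=1 s6=0 s0=0 s4=1 s10=0 clk=1 s9=0 s7=0 s1=0
t11.Δ1 s3=1 s8=0 s2=1 s6=0 s0=0 s4=1 s10=0 clk=0 s9=0 s7=0 s1=0
t12.Δ0 s3=1 s8=0 s2=1 s6=0 s0=0 s4=1 s10=0 clk=0 s9=0 s7=0 s1=0
t12.Δ1 s3=1 s8=0 s2=1 s6=0 s0=0 s4=1 s10=0 clk=1 s9=0 s7=0 s1=0
t12.Δ2 s3=1 s8=0 s2=1 s6=0 s0=0 s4=1 s10=0 clk=1 s9=0 s7=0 s1=1
t12.Δ3 s3=1 s8=0 s2=1 s6=0 s0=0 s4=1 s10=0 clk=1 s9=1 s7=0 s1=1
t12.Δ4 s3=1 s8=0 s2=0 s6=0 s0=0 s4=1 s10=0 clk=1 s9=1 s7=0 s1=1
t12.Δ5 s3=0 s8=0 s2=0 s6=0 s0=0 s4=1 s10=0 clk=1 s9=1 s7=0 s1=1
t13.Δ0 s3=0 s8=0 s2=0 s6=0 s0=0 s4=1 s10=0 clk=1 s9=1 s7=0 s1=1
t13.Δ1 s3=0 s8=0 s2=0 s6=0 s0=0 s4=1 s10=0 clk=0 s9=1 s7=0 s1=1
t14.Δ0 s3=0 s8=0 s2=0 s6=0 s0=0 s4=1 s10=0 clk=0 s9=1 s7=0 s1=1
t14.Δ1 s3=0 s8=0 s2=0 s6=0 s0=0 s4=1 s10=0 clk=1 s9=1 s7=0 s1=1
t14.Δ2 s3=0 s8=0 s2=0 s6=0 s0=0 s4=1 s10=0 clk=1 s9=1 s7=0 s1=0
t14.Δ3 s3=0 s8=0 s2=0 s6=0 s0=0 s4=1 s10=0 clk=1 s9=0 s7=0 s1=0
t14.Δ4 s3=0 s8=0 s2=1 s6=0 s0=0 s4=1 s10=0 clk=1 s9=0 s7=0 s1=0
t14.Δ5 s3=1 s8=0 s2=1 s6=0 s0=0 s4=1 s10=0 clk=1 s9=0 s7=0 s1=0

0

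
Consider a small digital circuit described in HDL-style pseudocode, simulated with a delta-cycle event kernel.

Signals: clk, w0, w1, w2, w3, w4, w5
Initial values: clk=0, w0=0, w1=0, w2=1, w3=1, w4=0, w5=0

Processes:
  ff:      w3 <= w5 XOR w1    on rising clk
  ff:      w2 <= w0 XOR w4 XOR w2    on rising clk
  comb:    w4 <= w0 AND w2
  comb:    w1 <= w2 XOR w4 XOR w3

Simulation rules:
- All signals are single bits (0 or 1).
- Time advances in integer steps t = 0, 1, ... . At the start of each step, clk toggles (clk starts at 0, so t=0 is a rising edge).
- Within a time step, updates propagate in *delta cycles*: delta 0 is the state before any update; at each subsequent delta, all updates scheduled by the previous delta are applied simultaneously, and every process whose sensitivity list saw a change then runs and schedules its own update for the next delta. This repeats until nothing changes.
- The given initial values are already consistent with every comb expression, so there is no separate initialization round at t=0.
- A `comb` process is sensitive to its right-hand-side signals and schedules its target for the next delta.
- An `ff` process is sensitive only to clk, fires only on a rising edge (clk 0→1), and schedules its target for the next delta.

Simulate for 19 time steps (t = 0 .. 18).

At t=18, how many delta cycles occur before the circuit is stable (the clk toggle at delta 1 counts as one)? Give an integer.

[bits: w3,w0,clk,w4,w1,w5,w2]
t=0: Δ0=1000001 Δ1=1010001 Δ2=0010001 Δ3=0010101 | 3Δ
t=1: Δ0=0010101 Δ1=0000101 | 1Δ
t=2: Δ0=0000101 Δ1=0010101 Δ2=1010101 Δ3=1010001 | 3Δ
t=3: Δ0=1010001 Δ1=1000001 | 1Δ
t=4: Δ0=1000001 Δ1=1010001 Δ2=0010001 Δ3=0010101 | 3Δ
t=5: Δ0=0010101 Δ1=0000101 | 1Δ
t=6: Δ0=0000101 Δ1=0010101 Δ2=1010101 Δ3=1010001 | 3Δ
t=7: Δ0=1010001 Δ1=1000001 | 1Δ
t=8: Δ0=1000001 Δ1=1010001 Δ2=0010001 Δ3=0010101 | 3Δ
t=9: Δ0=0010101 Δ1=0000101 | 1Δ
t=10: Δ0=0000101 Δ1=0010101 Δ2=1010101 Δ3=1010001 | 3Δ
t=11: Δ0=1010001 Δ1=1000001 | 1Δ
t=12: Δ0=1000001 Δ1=1010001 Δ2=0010001 Δ3=0010101 | 3Δ
t=13: Δ0=0010101 Δ1=0000101 | 1Δ
t=14: Δ0=0000101 Δ1=0010101 Δ2=1010101 Δ3=1010001 | 3Δ
t=15: Δ0=1010001 Δ1=1000001 | 1Δ
t=16: Δ0=1000001 Δ1=1010001 Δ2=0010001 Δ3=0010101 | 3Δ
t=17: Δ0=0010101 Δ1=0000101 | 1Δ
t=18: Δ0=0000101 Δ1=0010101 Δ2=1010101 Δ3=1010001 | 3Δ

3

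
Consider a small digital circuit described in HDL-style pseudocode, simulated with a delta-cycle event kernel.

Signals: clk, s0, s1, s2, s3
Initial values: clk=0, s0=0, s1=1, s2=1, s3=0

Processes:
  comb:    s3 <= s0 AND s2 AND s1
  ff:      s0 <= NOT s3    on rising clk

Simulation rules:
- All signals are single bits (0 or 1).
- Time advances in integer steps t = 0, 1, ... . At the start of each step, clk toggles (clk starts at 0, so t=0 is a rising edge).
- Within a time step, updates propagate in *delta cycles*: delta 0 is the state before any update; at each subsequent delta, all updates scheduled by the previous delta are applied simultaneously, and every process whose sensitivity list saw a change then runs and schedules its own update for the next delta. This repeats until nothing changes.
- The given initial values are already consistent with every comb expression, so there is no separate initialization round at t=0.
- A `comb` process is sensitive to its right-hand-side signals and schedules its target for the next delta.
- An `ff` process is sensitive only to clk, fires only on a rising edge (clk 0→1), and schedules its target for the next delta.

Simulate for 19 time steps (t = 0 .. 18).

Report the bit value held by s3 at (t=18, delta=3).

0

t=0 Δ0: clk=0 s1=1 s3=0 s0=0 s2=1
  Δ1: clk:0→1
  Δ2: s0:0→1
  Δ3: s3:0→1
  (3Δ to stable)
t=1 Δ0: clk=1 s1=1 s3=1 s0=1 s2=1
  Δ1: clk:1→0
  (1Δ to stable)
t=2 Δ0: clk=0 s1=1 s3=1 s0=1 s2=1
  Δ1: clk:0→1
  Δ2: s0:1→0
  Δ3: s3:1→0
  (3Δ to stable)
t=3 Δ0: clk=1 s1=1 s3=0 s0=0 s2=1
  Δ1: clk:1→0
  (1Δ to stable)
t=4 Δ0: clk=0 s1=1 s3=0 s0=0 s2=1
  Δ1: clk:0→1
  Δ2: s0:0→1
  Δ3: s3:0→1
  (3Δ to stable)
t=5 Δ0: clk=1 s1=1 s3=1 s0=1 s2=1
  Δ1: clk:1→0
  (1Δ to stable)
t=6 Δ0: clk=0 s1=1 s3=1 s0=1 s2=1
  Δ1: clk:0→1
  Δ2: s0:1→0
  Δ3: s3:1→0
  (3Δ to stable)
t=7 Δ0: clk=1 s1=1 s3=0 s0=0 s2=1
  Δ1: clk:1→0
  (1Δ to stable)
t=8 Δ0: clk=0 s1=1 s3=0 s0=0 s2=1
  Δ1: clk:0→1
  Δ2: s0:0→1
  Δ3: s3:0→1
  (3Δ to stable)
t=9 Δ0: clk=1 s1=1 s3=1 s0=1 s2=1
  Δ1: clk:1→0
  (1Δ to stable)
t=10 Δ0: clk=0 s1=1 s3=1 s0=1 s2=1
  Δ1: clk:0→1
  Δ2: s0:1→0
  Δ3: s3:1→0
  (3Δ to stable)
t=11 Δ0: clk=1 s1=1 s3=0 s0=0 s2=1
  Δ1: clk:1→0
  (1Δ to stable)
t=12 Δ0: clk=0 s1=1 s3=0 s0=0 s2=1
  Δ1: clk:0→1
  Δ2: s0:0→1
  Δ3: s3:0→1
  (3Δ to stable)
t=13 Δ0: clk=1 s1=1 s3=1 s0=1 s2=1
  Δ1: clk:1→0
  (1Δ to stable)
t=14 Δ0: clk=0 s1=1 s3=1 s0=1 s2=1
  Δ1: clk:0→1
  Δ2: s0:1→0
  Δ3: s3:1→0
  (3Δ to stable)
t=15 Δ0: clk=1 s1=1 s3=0 s0=0 s2=1
  Δ1: clk:1→0
  (1Δ to stable)
t=16 Δ0: clk=0 s1=1 s3=0 s0=0 s2=1
  Δ1: clk:0→1
  Δ2: s0:0→1
  Δ3: s3:0→1
  (3Δ to stable)
t=17 Δ0: clk=1 s1=1 s3=1 s0=1 s2=1
  Δ1: clk:1→0
  (1Δ to stable)
t=18 Δ0: clk=0 s1=1 s3=1 s0=1 s2=1
  Δ1: clk:0→1
  Δ2: s0:1→0
  Δ3: s3:1→0
  (3Δ to stable)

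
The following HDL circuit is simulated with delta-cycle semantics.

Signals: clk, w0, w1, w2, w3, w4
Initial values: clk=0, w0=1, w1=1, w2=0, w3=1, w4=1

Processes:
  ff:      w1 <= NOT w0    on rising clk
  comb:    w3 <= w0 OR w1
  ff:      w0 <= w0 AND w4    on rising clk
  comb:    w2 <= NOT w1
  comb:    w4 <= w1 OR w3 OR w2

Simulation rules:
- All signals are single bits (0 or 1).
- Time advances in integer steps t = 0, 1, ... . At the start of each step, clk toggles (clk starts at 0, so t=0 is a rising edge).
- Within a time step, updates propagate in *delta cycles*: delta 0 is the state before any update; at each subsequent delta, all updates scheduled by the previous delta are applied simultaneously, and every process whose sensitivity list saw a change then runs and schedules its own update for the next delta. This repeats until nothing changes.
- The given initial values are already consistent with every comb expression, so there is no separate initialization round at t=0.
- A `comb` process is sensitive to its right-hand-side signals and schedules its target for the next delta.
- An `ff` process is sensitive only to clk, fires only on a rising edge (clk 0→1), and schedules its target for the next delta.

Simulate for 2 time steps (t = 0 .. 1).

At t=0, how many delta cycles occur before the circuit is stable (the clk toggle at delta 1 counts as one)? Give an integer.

3

[bits: w3,w1,w0,w4,clk,w2]
t=0: Δ0=111100 Δ1=111110 Δ2=101110 Δ3=101111 | 3Δ
t=1: Δ0=101111 Δ1=101101 | 1Δ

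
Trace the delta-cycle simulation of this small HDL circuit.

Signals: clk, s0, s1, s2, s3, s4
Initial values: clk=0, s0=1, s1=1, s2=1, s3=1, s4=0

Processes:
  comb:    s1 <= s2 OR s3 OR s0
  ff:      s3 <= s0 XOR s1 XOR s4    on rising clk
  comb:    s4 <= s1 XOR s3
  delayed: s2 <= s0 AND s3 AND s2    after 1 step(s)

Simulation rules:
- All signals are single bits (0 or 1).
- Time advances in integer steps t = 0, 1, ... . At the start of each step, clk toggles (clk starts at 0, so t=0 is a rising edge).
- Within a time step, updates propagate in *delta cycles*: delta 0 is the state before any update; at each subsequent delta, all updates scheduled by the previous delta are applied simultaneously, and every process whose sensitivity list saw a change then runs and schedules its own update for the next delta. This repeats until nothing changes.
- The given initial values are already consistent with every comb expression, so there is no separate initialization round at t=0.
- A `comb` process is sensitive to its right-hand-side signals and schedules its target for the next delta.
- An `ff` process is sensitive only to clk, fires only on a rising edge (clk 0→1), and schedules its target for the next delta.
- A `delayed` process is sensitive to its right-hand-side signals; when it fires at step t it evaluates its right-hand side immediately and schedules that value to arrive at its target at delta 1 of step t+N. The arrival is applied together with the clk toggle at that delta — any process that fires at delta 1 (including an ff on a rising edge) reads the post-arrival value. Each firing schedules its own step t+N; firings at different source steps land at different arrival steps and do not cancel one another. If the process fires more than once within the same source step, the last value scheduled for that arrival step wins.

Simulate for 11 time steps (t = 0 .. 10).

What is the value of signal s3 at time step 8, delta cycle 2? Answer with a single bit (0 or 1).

t=0 Δ0: clk=0 s1=1 s0=1 s2=1 s3=1 s4=0
  Δ1: clk:0→1
  Δ2: s3:1→0
  Δ3: s4:0→1
  (3Δ to stable)
t=1 Δ0: clk=1 s1=1 s0=1 s2=1 s3=0 s4=1
  Δ1: clk:1→0, s2:1→0
  (1Δ to stable)
t=2 Δ0: clk=0 s1=1 s0=1 s2=0 s3=0 s4=1
  Δ1: clk:0→1
  Δ2: s3:0→1
  Δ3: s4:1→0
  (3Δ to stable)
t=3 Δ0: clk=1 s1=1 s0=1 s2=0 s3=1 s4=0
  Δ1: clk:1→0
  (1Δ to stable)
t=4 Δ0: clk=0 s1=1 s0=1 s2=0 s3=1 s4=0
  Δ1: clk:0→1
  Δ2: s3:1→0
  Δ3: s4:0→1
  (3Δ to stable)
t=5 Δ0: clk=1 s1=1 s0=1 s2=0 s3=0 s4=1
  Δ1: clk:1→0
  (1Δ to stable)
t=6 Δ0: clk=0 s1=1 s0=1 s2=0 s3=0 s4=1
  Δ1: clk:0→1
  Δ2: s3:0→1
  Δ3: s4:1→0
  (3Δ to stable)
t=7 Δ0: clk=1 s1=1 s0=1 s2=0 s3=1 s4=0
  Δ1: clk:1→0
  (1Δ to stable)
t=8 Δ0: clk=0 s1=1 s0=1 s2=0 s3=1 s4=0
  Δ1: clk:0→1
  Δ2: s3:1→0
  Δ3: s4:0→1
  (3Δ to stable)
t=9 Δ0: clk=1 s1=1 s0=1 s2=0 s3=0 s4=1
  Δ1: clk:1→0
  (1Δ to stable)
t=10 Δ0: clk=0 s1=1 s0=1 s2=0 s3=0 s4=1
  Δ1: clk:0→1
  Δ2: s3:0→1
  Δ3: s4:1→0
  (3Δ to stable)

0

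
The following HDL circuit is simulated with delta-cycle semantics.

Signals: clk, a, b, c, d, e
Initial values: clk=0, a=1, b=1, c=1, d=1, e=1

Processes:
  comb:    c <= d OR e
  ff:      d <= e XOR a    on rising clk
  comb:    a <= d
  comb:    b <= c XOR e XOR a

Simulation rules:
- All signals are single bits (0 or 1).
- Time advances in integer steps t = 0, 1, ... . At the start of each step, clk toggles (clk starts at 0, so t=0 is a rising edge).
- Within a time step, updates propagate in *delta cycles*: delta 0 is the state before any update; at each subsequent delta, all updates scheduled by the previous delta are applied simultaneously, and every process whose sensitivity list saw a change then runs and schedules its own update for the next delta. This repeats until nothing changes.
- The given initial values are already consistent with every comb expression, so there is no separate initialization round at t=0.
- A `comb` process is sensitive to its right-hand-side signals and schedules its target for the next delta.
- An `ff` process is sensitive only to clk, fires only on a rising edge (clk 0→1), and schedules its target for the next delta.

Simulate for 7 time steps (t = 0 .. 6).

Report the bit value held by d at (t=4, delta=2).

t=0 Δ0: e=1 clk=0 c=1 b=1 a=1 d=1
  Δ1: clk:0→1
  Δ2: d:1→0
  Δ3: a:1→0
  Δ4: b:1→0
  (4Δ to stable)
t=1 Δ0: e=1 clk=1 c=1 b=0 a=0 d=0
  Δ1: clk:1→0
  (1Δ to stable)
t=2 Δ0: e=1 clk=0 c=1 b=0 a=0 d=0
  Δ1: clk:0→1
  Δ2: d:0→1
  Δ3: a:0→1
  Δ4: b:0→1
  (4Δ to stable)
t=3 Δ0: e=1 clk=1 c=1 b=1 a=1 d=1
  Δ1: clk:1→0
  (1Δ to stable)
t=4 Δ0: e=1 clk=0 c=1 b=1 a=1 d=1
  Δ1: clk:0→1
  Δ2: d:1→0
  Δ3: a:1→0
  Δ4: b:1→0
  (4Δ to stable)
t=5 Δ0: e=1 clk=1 c=1 b=0 a=0 d=0
  Δ1: clk:1→0
  (1Δ to stable)
t=6 Δ0: e=1 clk=0 c=1 b=0 a=0 d=0
  Δ1: clk:0→1
  Δ2: d:0→1
  Δ3: a:0→1
  Δ4: b:0→1
  (4Δ to stable)

0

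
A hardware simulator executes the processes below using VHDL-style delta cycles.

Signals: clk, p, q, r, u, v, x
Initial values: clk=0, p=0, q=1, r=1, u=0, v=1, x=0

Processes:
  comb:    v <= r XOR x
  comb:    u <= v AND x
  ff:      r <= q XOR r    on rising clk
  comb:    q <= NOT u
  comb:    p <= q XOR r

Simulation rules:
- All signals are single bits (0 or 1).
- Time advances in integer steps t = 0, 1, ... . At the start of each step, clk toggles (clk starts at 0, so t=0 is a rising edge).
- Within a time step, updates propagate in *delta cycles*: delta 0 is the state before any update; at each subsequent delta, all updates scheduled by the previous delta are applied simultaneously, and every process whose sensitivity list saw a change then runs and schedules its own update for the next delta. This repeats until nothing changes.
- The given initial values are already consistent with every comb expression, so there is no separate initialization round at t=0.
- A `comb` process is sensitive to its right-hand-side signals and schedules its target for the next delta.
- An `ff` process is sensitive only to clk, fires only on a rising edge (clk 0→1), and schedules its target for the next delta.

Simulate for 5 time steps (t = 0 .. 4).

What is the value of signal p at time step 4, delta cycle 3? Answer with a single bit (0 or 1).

t=0 Δ0: clk=0 u=0 v=1 q=1 r=1 p=0 x=0
  Δ1: clk:0→1
  Δ2: r:1→0
  Δ3: v:1→0, p:0→1
  (3Δ to stable)
t=1 Δ0: clk=1 u=0 v=0 q=1 r=0 p=1 x=0
  Δ1: clk:1→0
  (1Δ to stable)
t=2 Δ0: clk=0 u=0 v=0 q=1 r=0 p=1 x=0
  Δ1: clk:0→1
  Δ2: r:0→1
  Δ3: v:0→1, p:1→0
  (3Δ to stable)
t=3 Δ0: clk=1 u=0 v=1 q=1 r=1 p=0 x=0
  Δ1: clk:1→0
  (1Δ to stable)
t=4 Δ0: clk=0 u=0 v=1 q=1 r=1 p=0 x=0
  Δ1: clk:0→1
  Δ2: r:1→0
  Δ3: v:1→0, p:0→1
  (3Δ to stable)

1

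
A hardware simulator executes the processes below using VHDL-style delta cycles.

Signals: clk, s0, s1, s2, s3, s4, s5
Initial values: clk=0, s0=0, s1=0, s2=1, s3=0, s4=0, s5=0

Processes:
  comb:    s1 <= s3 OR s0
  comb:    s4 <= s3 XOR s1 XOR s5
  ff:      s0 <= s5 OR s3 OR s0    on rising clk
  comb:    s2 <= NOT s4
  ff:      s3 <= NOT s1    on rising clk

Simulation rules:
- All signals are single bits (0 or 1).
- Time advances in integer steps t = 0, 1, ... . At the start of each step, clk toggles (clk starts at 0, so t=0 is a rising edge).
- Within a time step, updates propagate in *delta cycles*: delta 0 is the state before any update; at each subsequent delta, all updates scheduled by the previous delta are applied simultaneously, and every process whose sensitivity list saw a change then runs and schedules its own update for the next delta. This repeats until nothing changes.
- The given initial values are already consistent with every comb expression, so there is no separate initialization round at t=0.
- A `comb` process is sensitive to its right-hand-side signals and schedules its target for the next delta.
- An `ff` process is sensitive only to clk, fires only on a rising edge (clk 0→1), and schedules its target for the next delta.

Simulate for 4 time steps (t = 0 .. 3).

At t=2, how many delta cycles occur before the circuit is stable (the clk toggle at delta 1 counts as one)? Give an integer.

4

t0.Δ0 s1=0 clk=0 s2=1 s3=0 s0=0 s4=0 s5=0
t0.Δ1 s1=0 clk=1 s2=1 s3=0 s0=0 s4=0 s5=0
t0.Δ2 s1=0 clk=1 s2=1 s3=1 s0=0 s4=0 s5=0
t0.Δ3 s1=1 clk=1 s2=1 s3=1 s0=0 s4=1 s5=0
t0.Δ4 s1=1 clk=1 s2=0 s3=1 s0=0 s4=0 s5=0
t0.Δ5 s1=1 clk=1 s2=1 s3=1 s0=0 s4=0 s5=0
t1.Δ0 s1=1 clk=1 s2=1 s3=1 s0=0 s4=0 s5=0
t1.Δ1 s1=1 clk=0 s2=1 s3=1 s0=0 s4=0 s5=0
t2.Δ0 s1=1 clk=0 s2=1 s3=1 s0=0 s4=0 s5=0
t2.Δ1 s1=1 clk=1 s2=1 s3=1 s0=0 s4=0 s5=0
t2.Δ2 s1=1 clk=1 s2=1 s3=0 s0=1 s4=0 s5=0
t2.Δ3 s1=1 clk=1 s2=1 s3=0 s0=1 s4=1 s5=0
t2.Δ4 s1=1 clk=1 s2=0 s3=0 s0=1 s4=1 s5=0
t3.Δ0 s1=1 clk=1 s2=0 s3=0 s0=1 s4=1 s5=0
t3.Δ1 s1=1 clk=0 s2=0 s3=0 s0=1 s4=1 s5=0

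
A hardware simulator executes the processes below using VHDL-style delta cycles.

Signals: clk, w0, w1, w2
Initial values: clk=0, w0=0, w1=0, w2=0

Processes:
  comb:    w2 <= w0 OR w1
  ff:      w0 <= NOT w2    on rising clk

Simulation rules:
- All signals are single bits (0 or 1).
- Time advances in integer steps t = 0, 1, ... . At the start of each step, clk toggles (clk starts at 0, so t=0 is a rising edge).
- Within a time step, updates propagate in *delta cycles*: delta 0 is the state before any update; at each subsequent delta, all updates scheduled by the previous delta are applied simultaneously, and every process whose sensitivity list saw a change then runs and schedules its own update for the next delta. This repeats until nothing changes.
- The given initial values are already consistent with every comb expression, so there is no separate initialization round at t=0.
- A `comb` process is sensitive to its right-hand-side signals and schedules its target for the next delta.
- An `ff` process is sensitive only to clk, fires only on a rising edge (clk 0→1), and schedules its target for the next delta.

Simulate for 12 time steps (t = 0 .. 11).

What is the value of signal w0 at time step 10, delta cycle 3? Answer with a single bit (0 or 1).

0

[bits: w2,clk,w1,w0]
t=0: Δ0=0000 Δ1=0100 Δ2=0101 Δ3=1101 | 3Δ
t=1: Δ0=1101 Δ1=1001 | 1Δ
t=2: Δ0=1001 Δ1=1101 Δ2=1100 Δ3=0100 | 3Δ
t=3: Δ0=0100 Δ1=0000 | 1Δ
t=4: Δ0=0000 Δ1=0100 Δ2=0101 Δ3=1101 | 3Δ
t=5: Δ0=1101 Δ1=1001 | 1Δ
t=6: Δ0=1001 Δ1=1101 Δ2=1100 Δ3=0100 | 3Δ
t=7: Δ0=0100 Δ1=0000 | 1Δ
t=8: Δ0=0000 Δ1=0100 Δ2=0101 Δ3=1101 | 3Δ
t=9: Δ0=1101 Δ1=1001 | 1Δ
t=10: Δ0=1001 Δ1=1101 Δ2=1100 Δ3=0100 | 3Δ
t=11: Δ0=0100 Δ1=0000 | 1Δ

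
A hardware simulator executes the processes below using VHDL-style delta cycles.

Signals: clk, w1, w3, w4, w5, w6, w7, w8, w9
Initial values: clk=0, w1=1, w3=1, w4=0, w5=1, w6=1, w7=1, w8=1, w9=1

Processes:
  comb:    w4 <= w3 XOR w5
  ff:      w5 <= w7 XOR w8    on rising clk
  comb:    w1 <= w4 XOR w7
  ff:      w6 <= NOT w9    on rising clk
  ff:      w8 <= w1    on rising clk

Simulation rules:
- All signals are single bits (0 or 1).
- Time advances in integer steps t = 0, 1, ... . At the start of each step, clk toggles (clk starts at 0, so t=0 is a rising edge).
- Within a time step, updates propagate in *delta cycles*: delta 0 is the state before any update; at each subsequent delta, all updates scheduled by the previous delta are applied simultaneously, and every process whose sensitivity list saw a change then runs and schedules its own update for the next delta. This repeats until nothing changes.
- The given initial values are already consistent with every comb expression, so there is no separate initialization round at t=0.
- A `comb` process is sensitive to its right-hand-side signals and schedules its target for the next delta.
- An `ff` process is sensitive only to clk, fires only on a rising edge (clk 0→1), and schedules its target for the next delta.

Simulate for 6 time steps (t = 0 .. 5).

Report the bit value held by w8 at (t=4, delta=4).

[bits: clk,w1,w7,w5,w6,w3,w4,w9,w8]
t=0: Δ0=011111011 Δ1=111111011 Δ2=111001011 Δ3=111001111 Δ4=101001111 | 4Δ
t=1: Δ0=101001111 Δ1=001001111 | 1Δ
t=2: Δ0=001001111 Δ1=101001111 Δ2=101001110 | 2Δ
t=3: Δ0=101001110 Δ1=001001110 | 1Δ
t=4: Δ0=001001110 Δ1=101001110 Δ2=101101110 Δ3=101101010 Δ4=111101010 | 4Δ
t=5: Δ0=111101010 Δ1=011101010 | 1Δ

0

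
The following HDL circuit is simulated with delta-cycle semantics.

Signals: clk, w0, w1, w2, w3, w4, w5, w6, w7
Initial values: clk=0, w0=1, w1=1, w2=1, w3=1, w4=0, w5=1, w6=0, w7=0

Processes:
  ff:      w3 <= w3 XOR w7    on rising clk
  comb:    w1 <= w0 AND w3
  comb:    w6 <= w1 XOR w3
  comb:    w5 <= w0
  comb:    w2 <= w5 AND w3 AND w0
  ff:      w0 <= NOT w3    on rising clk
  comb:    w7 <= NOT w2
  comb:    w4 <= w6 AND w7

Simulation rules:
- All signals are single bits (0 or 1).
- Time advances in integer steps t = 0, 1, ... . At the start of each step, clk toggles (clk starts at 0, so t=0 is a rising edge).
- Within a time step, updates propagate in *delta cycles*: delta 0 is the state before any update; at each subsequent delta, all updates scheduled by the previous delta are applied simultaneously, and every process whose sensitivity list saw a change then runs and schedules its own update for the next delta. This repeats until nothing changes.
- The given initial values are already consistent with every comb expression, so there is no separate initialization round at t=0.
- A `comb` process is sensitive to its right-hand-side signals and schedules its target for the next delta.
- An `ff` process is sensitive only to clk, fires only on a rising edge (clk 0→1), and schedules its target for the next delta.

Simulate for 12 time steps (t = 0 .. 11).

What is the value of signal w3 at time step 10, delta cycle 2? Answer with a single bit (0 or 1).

1

t=0 Δ0: w2=1 w6=0 w5=1 w1=1 w3=1 w7=0 w4=0 clk=0 w0=1
  Δ1: clk:0→1
  Δ2: w0:1→0
  Δ3: w2:1→0, w5:1→0, w1:1→0
  Δ4: w6:0→1, w7:0→1
  Δ5: w4:0→1
  (5Δ to stable)
t=1 Δ0: w2=0 w6=1 w5=0 w1=0 w3=1 w7=1 w4=1 clk=1 w0=0
  Δ1: clk:1→0
  (1Δ to stable)
t=2 Δ0: w2=0 w6=1 w5=0 w1=0 w3=1 w7=1 w4=1 clk=0 w0=0
  Δ1: clk:0→1
  Δ2: w3:1→0
  Δ3: w6:1→0
  Δ4: w4:1→0
  (4Δ to stable)
t=3 Δ0: w2=0 w6=0 w5=0 w1=0 w3=0 w7=1 w4=0 clk=1 w0=0
  Δ1: clk:1→0
  (1Δ to stable)
t=4 Δ0: w2=0 w6=0 w5=0 w1=0 w3=0 w7=1 w4=0 clk=0 w0=0
  Δ1: clk:0→1
  Δ2: w3:0→1, w0:0→1
  Δ3: w6:0→1, w5:0→1, w1:0→1
  Δ4: w2:0→1, w6:1→0, w4:0→1
  Δ5: w7:1→0, w4:1→0
  (5Δ to stable)
t=5 Δ0: w2=1 w6=0 w5=1 w1=1 w3=1 w7=0 w4=0 clk=1 w0=1
  Δ1: clk:1→0
  (1Δ to stable)
t=6 Δ0: w2=1 w6=0 w5=1 w1=1 w3=1 w7=0 w4=0 clk=0 w0=1
  Δ1: clk:0→1
  Δ2: w0:1→0
  Δ3: w2:1→0, w5:1→0, w1:1→0
  Δ4: w6:0→1, w7:0→1
  Δ5: w4:0→1
  (5Δ to stable)
t=7 Δ0: w2=0 w6=1 w5=0 w1=0 w3=1 w7=1 w4=1 clk=1 w0=0
  Δ1: clk:1→0
  (1Δ to stable)
t=8 Δ0: w2=0 w6=1 w5=0 w1=0 w3=1 w7=1 w4=1 clk=0 w0=0
  Δ1: clk:0→1
  Δ2: w3:1→0
  Δ3: w6:1→0
  Δ4: w4:1→0
  (4Δ to stable)
t=9 Δ0: w2=0 w6=0 w5=0 w1=0 w3=0 w7=1 w4=0 clk=1 w0=0
  Δ1: clk:1→0
  (1Δ to stable)
t=10 Δ0: w2=0 w6=0 w5=0 w1=0 w3=0 w7=1 w4=0 clk=0 w0=0
  Δ1: clk:0→1
  Δ2: w3:0→1, w0:0→1
  Δ3: w6:0→1, w5:0→1, w1:0→1
  Δ4: w2:0→1, w6:1→0, w4:0→1
  Δ5: w7:1→0, w4:1→0
  (5Δ to stable)
t=11 Δ0: w2=1 w6=0 w5=1 w1=1 w3=1 w7=0 w4=0 clk=1 w0=1
  Δ1: clk:1→0
  (1Δ to stable)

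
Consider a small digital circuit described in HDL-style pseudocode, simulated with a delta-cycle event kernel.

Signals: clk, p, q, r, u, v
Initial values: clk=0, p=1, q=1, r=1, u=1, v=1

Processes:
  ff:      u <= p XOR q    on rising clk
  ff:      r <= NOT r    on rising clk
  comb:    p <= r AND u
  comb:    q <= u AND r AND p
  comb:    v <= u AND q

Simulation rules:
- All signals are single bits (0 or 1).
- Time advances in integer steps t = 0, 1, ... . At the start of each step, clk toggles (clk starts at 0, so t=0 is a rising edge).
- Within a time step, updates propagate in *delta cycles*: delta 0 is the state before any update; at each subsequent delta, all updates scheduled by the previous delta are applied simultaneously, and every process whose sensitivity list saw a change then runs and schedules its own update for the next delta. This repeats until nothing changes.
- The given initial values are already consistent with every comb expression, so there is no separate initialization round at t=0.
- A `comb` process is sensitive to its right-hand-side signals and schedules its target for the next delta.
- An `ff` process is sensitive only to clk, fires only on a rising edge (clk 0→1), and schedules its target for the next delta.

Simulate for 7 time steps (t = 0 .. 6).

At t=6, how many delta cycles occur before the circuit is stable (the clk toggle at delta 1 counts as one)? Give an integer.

2

t=0 Δ0: u=1 v=1 clk=0 q=1 r=1 p=1
  Δ1: clk:0→1
  Δ2: u:1→0, r:1→0
  Δ3: v:1→0, q:1→0, p:1→0
  (3Δ to stable)
t=1 Δ0: u=0 v=0 clk=1 q=0 r=0 p=0
  Δ1: clk:1→0
  (1Δ to stable)
t=2 Δ0: u=0 v=0 clk=0 q=0 r=0 p=0
  Δ1: clk:0→1
  Δ2: r:0→1
  (2Δ to stable)
t=3 Δ0: u=0 v=0 clk=1 q=0 r=1 p=0
  Δ1: clk:1→0
  (1Δ to stable)
t=4 Δ0: u=0 v=0 clk=0 q=0 r=1 p=0
  Δ1: clk:0→1
  Δ2: r:1→0
  (2Δ to stable)
t=5 Δ0: u=0 v=0 clk=1 q=0 r=0 p=0
  Δ1: clk:1→0
  (1Δ to stable)
t=6 Δ0: u=0 v=0 clk=0 q=0 r=0 p=0
  Δ1: clk:0→1
  Δ2: r:0→1
  (2Δ to stable)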